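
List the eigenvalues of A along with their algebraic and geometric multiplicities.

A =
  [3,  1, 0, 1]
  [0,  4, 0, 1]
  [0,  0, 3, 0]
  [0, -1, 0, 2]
λ = 3: alg = 4, geom = 3

Step 1 — factor the characteristic polynomial to read off the algebraic multiplicities:
  χ_A(x) = (x - 3)^4

Step 2 — compute geometric multiplicities via the rank-nullity identity g(λ) = n − rank(A − λI):
  rank(A − (3)·I) = 1, so dim ker(A − (3)·I) = n − 1 = 3

Summary:
  λ = 3: algebraic multiplicity = 4, geometric multiplicity = 3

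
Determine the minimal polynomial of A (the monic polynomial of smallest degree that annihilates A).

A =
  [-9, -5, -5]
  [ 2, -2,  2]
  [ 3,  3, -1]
x^2 + 8*x + 16

The characteristic polynomial is χ_A(x) = (x + 4)^3, so the eigenvalues are known. The minimal polynomial is
  m_A(x) = Π_λ (x − λ)^{k_λ}
where k_λ is the size of the *largest* Jordan block for λ (equivalently, the smallest k with (A − λI)^k v = 0 for every generalised eigenvector v of λ).

  λ = -4: largest Jordan block has size 2, contributing (x + 4)^2

So m_A(x) = (x + 4)^2 = x^2 + 8*x + 16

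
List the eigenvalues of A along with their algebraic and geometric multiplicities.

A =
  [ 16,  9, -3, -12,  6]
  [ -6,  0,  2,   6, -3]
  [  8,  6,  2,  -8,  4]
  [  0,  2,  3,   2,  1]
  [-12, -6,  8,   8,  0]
λ = 4: alg = 5, geom = 2

Step 1 — factor the characteristic polynomial to read off the algebraic multiplicities:
  χ_A(x) = (x - 4)^5

Step 2 — compute geometric multiplicities via the rank-nullity identity g(λ) = n − rank(A − λI):
  rank(A − (4)·I) = 3, so dim ker(A − (4)·I) = n − 3 = 2

Summary:
  λ = 4: algebraic multiplicity = 5, geometric multiplicity = 2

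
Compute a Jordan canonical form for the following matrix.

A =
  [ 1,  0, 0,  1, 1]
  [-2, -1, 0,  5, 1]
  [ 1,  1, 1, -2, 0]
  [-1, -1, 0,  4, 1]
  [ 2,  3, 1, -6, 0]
J_3(1) ⊕ J_2(1)

The characteristic polynomial is
  det(x·I − A) = x^5 - 5*x^4 + 10*x^3 - 10*x^2 + 5*x - 1 = (x - 1)^5

Eigenvalues and multiplicities (the geometric multiplicity of λ is n − rank(A − λI), which equals the number of Jordan blocks for λ):
  λ = 1: algebraic multiplicity = 5, geometric multiplicity = 2

Determining the block sizes for each eigenvalue:
  λ = 1: with am = 5 and gm = 2, the partition is not yet determined (e.g. several partitions of 5 into 2 parts exist). Let N = A − (1)·I. Computing rank(N^1) = 3, rank(N^2) = 1, rank(N^3) = 0; the number of blocks of size ≥ j is rank(N^{j−1}) − rank(N^j), giving [2, 2, 1]. So we have 1 block(s) of size 3, 1 block(s) of size 2 → block sizes [3, 2]

Assembling the blocks gives a Jordan form
J =
  [1, 1, 0, 0, 0]
  [0, 1, 1, 0, 0]
  [0, 0, 1, 0, 0]
  [0, 0, 0, 1, 1]
  [0, 0, 0, 0, 1]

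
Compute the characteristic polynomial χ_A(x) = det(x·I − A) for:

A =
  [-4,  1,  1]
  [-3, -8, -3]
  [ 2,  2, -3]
x^3 + 15*x^2 + 75*x + 125

Expanding det(x·I − A) (e.g. by cofactor expansion or by noting that A is similar to its Jordan form J, which has the same characteristic polynomial as A) gives
  χ_A(x) = x^3 + 15*x^2 + 75*x + 125
which factors as (x + 5)^3. The eigenvalues (with algebraic multiplicities) are λ = -5 with multiplicity 3.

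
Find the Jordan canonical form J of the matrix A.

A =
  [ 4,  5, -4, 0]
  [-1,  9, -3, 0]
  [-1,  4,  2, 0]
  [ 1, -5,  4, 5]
J_3(5) ⊕ J_1(5)

The characteristic polynomial is
  det(x·I − A) = x^4 - 20*x^3 + 150*x^2 - 500*x + 625 = (x - 5)^4

Eigenvalues and multiplicities (the geometric multiplicity of λ is n − rank(A − λI), which equals the number of Jordan blocks for λ):
  λ = 5: algebraic multiplicity = 4, geometric multiplicity = 2

Determining the block sizes for each eigenvalue:
  λ = 5: with am = 4 and gm = 2, the partition is not yet determined (e.g. several partitions of 4 into 2 parts exist). Let N = A − (5)·I. Computing rank(N^1) = 2, rank(N^2) = 1, rank(N^3) = 0; the number of blocks of size ≥ j is rank(N^{j−1}) − rank(N^j), giving [2, 1, 1]. So we have 1 block(s) of size 3, 1 block(s) of size 1 → block sizes [3, 1]

Assembling the blocks gives a Jordan form
J =
  [5, 1, 0, 0]
  [0, 5, 1, 0]
  [0, 0, 5, 0]
  [0, 0, 0, 5]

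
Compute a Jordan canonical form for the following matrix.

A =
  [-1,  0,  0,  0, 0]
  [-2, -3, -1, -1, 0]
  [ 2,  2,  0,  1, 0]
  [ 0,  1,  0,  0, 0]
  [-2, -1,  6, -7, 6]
J_3(-1) ⊕ J_1(-1) ⊕ J_1(6)

The characteristic polynomial is
  det(x·I − A) = x^5 - 2*x^4 - 18*x^3 - 32*x^2 - 23*x - 6 = (x - 6)*(x + 1)^4

Eigenvalues and multiplicities (the geometric multiplicity of λ is n − rank(A − λI), which equals the number of Jordan blocks for λ):
  λ = -1: algebraic multiplicity = 4, geometric multiplicity = 2
  λ = 6: algebraic multiplicity = 1, geometric multiplicity = 1

Determining the block sizes for each eigenvalue:
  λ = -1: with am = 4 and gm = 2, the partition is not yet determined (e.g. several partitions of 4 into 2 parts exist). Let N = A − (-1)·I. Computing rank(N^1) = 3, rank(N^2) = 2, rank(N^3) = 1; the number of blocks of size ≥ j is rank(N^{j−1}) − rank(N^j), giving [2, 1, 1]. So we have 1 block(s) of size 3, 1 block(s) of size 1 → block sizes [3, 1]
  λ = 6: one block (gm = 1), so the single block has size am = 1 → block sizes [1]

Assembling the blocks gives a Jordan form
J =
  [-1,  1,  0,  0, 0]
  [ 0, -1,  1,  0, 0]
  [ 0,  0, -1,  0, 0]
  [ 0,  0,  0, -1, 0]
  [ 0,  0,  0,  0, 6]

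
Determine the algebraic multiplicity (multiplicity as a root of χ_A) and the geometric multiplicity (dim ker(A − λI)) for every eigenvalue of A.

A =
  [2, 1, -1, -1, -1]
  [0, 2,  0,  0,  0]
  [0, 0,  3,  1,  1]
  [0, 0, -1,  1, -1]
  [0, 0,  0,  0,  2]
λ = 2: alg = 5, geom = 3

Step 1 — factor the characteristic polynomial to read off the algebraic multiplicities:
  χ_A(x) = (x - 2)^5

Step 2 — compute geometric multiplicities via the rank-nullity identity g(λ) = n − rank(A − λI):
  rank(A − (2)·I) = 2, so dim ker(A − (2)·I) = n − 2 = 3

Summary:
  λ = 2: algebraic multiplicity = 5, geometric multiplicity = 3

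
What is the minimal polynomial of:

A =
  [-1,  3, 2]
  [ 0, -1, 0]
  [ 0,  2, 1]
x^3 + x^2 - x - 1

The characteristic polynomial is χ_A(x) = (x - 1)*(x + 1)^2, so the eigenvalues are known. The minimal polynomial is
  m_A(x) = Π_λ (x − λ)^{k_λ}
where k_λ is the size of the *largest* Jordan block for λ (equivalently, the smallest k with (A − λI)^k v = 0 for every generalised eigenvector v of λ).

  λ = -1: largest Jordan block has size 2, contributing (x + 1)^2
  λ = 1: largest Jordan block has size 1, contributing (x − 1)

So m_A(x) = (x - 1)*(x + 1)^2 = x^3 + x^2 - x - 1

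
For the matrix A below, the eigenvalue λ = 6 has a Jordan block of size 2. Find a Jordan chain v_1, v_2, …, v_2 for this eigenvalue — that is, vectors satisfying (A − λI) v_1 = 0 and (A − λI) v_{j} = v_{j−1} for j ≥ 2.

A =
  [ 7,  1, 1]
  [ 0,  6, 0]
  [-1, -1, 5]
A Jordan chain for λ = 6 of length 2:
v_1 = (1, 0, -1)ᵀ
v_2 = (1, 0, 0)ᵀ

Let N = A − (6)·I. We want v_2 with N^2 v_2 = 0 but N^1 v_2 ≠ 0; then v_{j-1} := N · v_j for j = 2, …, 2.

Pick v_2 = (1, 0, 0)ᵀ.
Then v_1 = N · v_2 = (1, 0, -1)ᵀ.

Sanity check: (A − (6)·I) v_1 = (0, 0, 0)ᵀ = 0. ✓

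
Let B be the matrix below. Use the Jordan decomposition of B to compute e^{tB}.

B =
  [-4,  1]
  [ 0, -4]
e^{tB} =
  [exp(-4*t), t*exp(-4*t)]
  [0, exp(-4*t)]

Strategy: write B = P · J · P⁻¹ where J is a Jordan canonical form, so e^{tB} = P · e^{tJ} · P⁻¹, and e^{tJ} can be computed block-by-block.

B has Jordan form
J =
  [-4,  1]
  [ 0, -4]
(up to reordering of blocks).

Per-block formulas:
  For a 2×2 Jordan block J_2(-4): exp(t · J_2(-4)) = e^(-4t)·(I + t·N), where N is the 2×2 nilpotent shift.

After assembling e^{tJ} and conjugating by P, we get:

e^{tB} =
  [exp(-4*t), t*exp(-4*t)]
  [0, exp(-4*t)]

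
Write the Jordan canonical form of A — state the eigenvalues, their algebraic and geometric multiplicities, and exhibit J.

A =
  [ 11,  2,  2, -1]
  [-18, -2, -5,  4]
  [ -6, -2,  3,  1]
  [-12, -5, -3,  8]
J_3(5) ⊕ J_1(5)

The characteristic polynomial is
  det(x·I − A) = x^4 - 20*x^3 + 150*x^2 - 500*x + 625 = (x - 5)^4

Eigenvalues and multiplicities (the geometric multiplicity of λ is n − rank(A − λI), which equals the number of Jordan blocks for λ):
  λ = 5: algebraic multiplicity = 4, geometric multiplicity = 2

Determining the block sizes for each eigenvalue:
  λ = 5: with am = 4 and gm = 2, the partition is not yet determined (e.g. several partitions of 4 into 2 parts exist). Let N = A − (5)·I. Computing rank(N^1) = 2, rank(N^2) = 1, rank(N^3) = 0; the number of blocks of size ≥ j is rank(N^{j−1}) − rank(N^j), giving [2, 1, 1]. So we have 1 block(s) of size 3, 1 block(s) of size 1 → block sizes [3, 1]

Assembling the blocks gives a Jordan form
J =
  [5, 1, 0, 0]
  [0, 5, 1, 0]
  [0, 0, 5, 0]
  [0, 0, 0, 5]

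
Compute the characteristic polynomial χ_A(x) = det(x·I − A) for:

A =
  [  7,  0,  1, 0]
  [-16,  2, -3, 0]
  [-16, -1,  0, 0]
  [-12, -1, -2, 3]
x^4 - 12*x^3 + 54*x^2 - 108*x + 81

Expanding det(x·I − A) (e.g. by cofactor expansion or by noting that A is similar to its Jordan form J, which has the same characteristic polynomial as A) gives
  χ_A(x) = x^4 - 12*x^3 + 54*x^2 - 108*x + 81
which factors as (x - 3)^4. The eigenvalues (with algebraic multiplicities) are λ = 3 with multiplicity 4.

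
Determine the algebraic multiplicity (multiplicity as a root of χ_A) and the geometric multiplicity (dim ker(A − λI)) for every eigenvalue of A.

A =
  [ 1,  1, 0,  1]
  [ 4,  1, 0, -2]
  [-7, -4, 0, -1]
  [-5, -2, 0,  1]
λ = 0: alg = 3, geom = 2; λ = 3: alg = 1, geom = 1

Step 1 — factor the characteristic polynomial to read off the algebraic multiplicities:
  χ_A(x) = x^3*(x - 3)

Step 2 — compute geometric multiplicities via the rank-nullity identity g(λ) = n − rank(A − λI):
  rank(A − (0)·I) = 2, so dim ker(A − (0)·I) = n − 2 = 2
  rank(A − (3)·I) = 3, so dim ker(A − (3)·I) = n − 3 = 1

Summary:
  λ = 0: algebraic multiplicity = 3, geometric multiplicity = 2
  λ = 3: algebraic multiplicity = 1, geometric multiplicity = 1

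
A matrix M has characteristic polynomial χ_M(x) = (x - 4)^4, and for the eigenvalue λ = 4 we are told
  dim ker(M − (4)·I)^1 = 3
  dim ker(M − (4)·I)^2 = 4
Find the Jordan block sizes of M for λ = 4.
Block sizes for λ = 4: [2, 1, 1]

From the dimensions of kernels of powers, the number of Jordan blocks of size at least j is d_j − d_{j−1} where d_j = dim ker(N^j) (with d_0 = 0). Computing the differences gives [3, 1].
The number of blocks of size exactly k is (#blocks of size ≥ k) − (#blocks of size ≥ k + 1), so the partition is: 2 block(s) of size 1, 1 block(s) of size 2.
In nonincreasing order the block sizes are [2, 1, 1].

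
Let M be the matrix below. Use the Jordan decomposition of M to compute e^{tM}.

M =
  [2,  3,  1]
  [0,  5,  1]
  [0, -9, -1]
e^{tM} =
  [exp(2*t), 3*t*exp(2*t), t*exp(2*t)]
  [0, 3*t*exp(2*t) + exp(2*t), t*exp(2*t)]
  [0, -9*t*exp(2*t), -3*t*exp(2*t) + exp(2*t)]

Strategy: write M = P · J · P⁻¹ where J is a Jordan canonical form, so e^{tM} = P · e^{tJ} · P⁻¹, and e^{tJ} can be computed block-by-block.

M has Jordan form
J =
  [2, 1, 0]
  [0, 2, 0]
  [0, 0, 2]
(up to reordering of blocks).

Per-block formulas:
  For a 1×1 block at λ = 2: exp(t · [2]) = [e^(2t)].
  For a 2×2 Jordan block J_2(2): exp(t · J_2(2)) = e^(2t)·(I + t·N), where N is the 2×2 nilpotent shift.

After assembling e^{tJ} and conjugating by P, we get:

e^{tM} =
  [exp(2*t), 3*t*exp(2*t), t*exp(2*t)]
  [0, 3*t*exp(2*t) + exp(2*t), t*exp(2*t)]
  [0, -9*t*exp(2*t), -3*t*exp(2*t) + exp(2*t)]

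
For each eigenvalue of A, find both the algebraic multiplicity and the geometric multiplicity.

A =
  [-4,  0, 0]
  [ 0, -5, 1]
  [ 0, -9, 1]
λ = -4: alg = 1, geom = 1; λ = -2: alg = 2, geom = 1

Step 1 — factor the characteristic polynomial to read off the algebraic multiplicities:
  χ_A(x) = (x + 2)^2*(x + 4)

Step 2 — compute geometric multiplicities via the rank-nullity identity g(λ) = n − rank(A − λI):
  rank(A − (-4)·I) = 2, so dim ker(A − (-4)·I) = n − 2 = 1
  rank(A − (-2)·I) = 2, so dim ker(A − (-2)·I) = n − 2 = 1

Summary:
  λ = -4: algebraic multiplicity = 1, geometric multiplicity = 1
  λ = -2: algebraic multiplicity = 2, geometric multiplicity = 1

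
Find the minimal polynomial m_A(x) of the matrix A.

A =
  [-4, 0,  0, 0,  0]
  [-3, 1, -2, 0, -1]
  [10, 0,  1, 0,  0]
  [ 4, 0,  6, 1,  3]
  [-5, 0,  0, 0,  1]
x^3 + 2*x^2 - 7*x + 4

The characteristic polynomial is χ_A(x) = (x - 1)^4*(x + 4), so the eigenvalues are known. The minimal polynomial is
  m_A(x) = Π_λ (x − λ)^{k_λ}
where k_λ is the size of the *largest* Jordan block for λ (equivalently, the smallest k with (A − λI)^k v = 0 for every generalised eigenvector v of λ).

  λ = -4: largest Jordan block has size 1, contributing (x + 4)
  λ = 1: largest Jordan block has size 2, contributing (x − 1)^2

So m_A(x) = (x - 1)^2*(x + 4) = x^3 + 2*x^2 - 7*x + 4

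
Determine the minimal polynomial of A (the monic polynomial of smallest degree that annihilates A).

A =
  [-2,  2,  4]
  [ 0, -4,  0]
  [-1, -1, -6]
x^2 + 8*x + 16

The characteristic polynomial is χ_A(x) = (x + 4)^3, so the eigenvalues are known. The minimal polynomial is
  m_A(x) = Π_λ (x − λ)^{k_λ}
where k_λ is the size of the *largest* Jordan block for λ (equivalently, the smallest k with (A − λI)^k v = 0 for every generalised eigenvector v of λ).

  λ = -4: largest Jordan block has size 2, contributing (x + 4)^2

So m_A(x) = (x + 4)^2 = x^2 + 8*x + 16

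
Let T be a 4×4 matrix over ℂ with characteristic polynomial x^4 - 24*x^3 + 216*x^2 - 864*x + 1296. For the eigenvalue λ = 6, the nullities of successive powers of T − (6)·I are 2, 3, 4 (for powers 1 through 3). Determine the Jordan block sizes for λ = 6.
Block sizes for λ = 6: [3, 1]

From the dimensions of kernels of powers, the number of Jordan blocks of size at least j is d_j − d_{j−1} where d_j = dim ker(N^j) (with d_0 = 0). Computing the differences gives [2, 1, 1].
The number of blocks of size exactly k is (#blocks of size ≥ k) − (#blocks of size ≥ k + 1), so the partition is: 1 block(s) of size 1, 1 block(s) of size 3.
In nonincreasing order the block sizes are [3, 1].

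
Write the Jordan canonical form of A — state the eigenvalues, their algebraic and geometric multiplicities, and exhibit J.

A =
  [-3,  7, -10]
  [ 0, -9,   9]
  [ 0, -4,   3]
J_3(-3)

The characteristic polynomial is
  det(x·I − A) = x^3 + 9*x^2 + 27*x + 27 = (x + 3)^3

Eigenvalues and multiplicities (the geometric multiplicity of λ is n − rank(A − λI), which equals the number of Jordan blocks for λ):
  λ = -3: algebraic multiplicity = 3, geometric multiplicity = 1

Determining the block sizes for each eigenvalue:
  λ = -3: one block (gm = 1), so the single block has size am = 3 → block sizes [3]

Assembling the blocks gives a Jordan form
J =
  [-3,  1,  0]
  [ 0, -3,  1]
  [ 0,  0, -3]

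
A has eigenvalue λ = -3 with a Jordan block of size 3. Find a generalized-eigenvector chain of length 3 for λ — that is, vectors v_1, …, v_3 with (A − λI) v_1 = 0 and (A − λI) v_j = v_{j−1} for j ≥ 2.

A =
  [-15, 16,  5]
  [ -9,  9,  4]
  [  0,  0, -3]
A Jordan chain for λ = -3 of length 3:
v_1 = (4, 3, 0)ᵀ
v_2 = (5, 4, 0)ᵀ
v_3 = (0, 0, 1)ᵀ

Let N = A − (-3)·I. We want v_3 with N^3 v_3 = 0 but N^2 v_3 ≠ 0; then v_{j-1} := N · v_j for j = 3, …, 2.

Pick v_3 = (0, 0, 1)ᵀ.
Then v_2 = N · v_3 = (5, 4, 0)ᵀ.
Then v_1 = N · v_2 = (4, 3, 0)ᵀ.

Sanity check: (A − (-3)·I) v_1 = (0, 0, 0)ᵀ = 0. ✓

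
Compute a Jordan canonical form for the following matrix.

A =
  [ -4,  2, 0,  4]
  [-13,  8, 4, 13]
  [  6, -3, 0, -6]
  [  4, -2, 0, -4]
J_3(0) ⊕ J_1(0)

The characteristic polynomial is
  det(x·I − A) = x^4

Eigenvalues and multiplicities (the geometric multiplicity of λ is n − rank(A − λI), which equals the number of Jordan blocks for λ):
  λ = 0: algebraic multiplicity = 4, geometric multiplicity = 2

Determining the block sizes for each eigenvalue:
  λ = 0: with am = 4 and gm = 2, the partition is not yet determined (e.g. several partitions of 4 into 2 parts exist). Let N = A − (0)·I. Computing rank(N^1) = 2, rank(N^2) = 1, rank(N^3) = 0; the number of blocks of size ≥ j is rank(N^{j−1}) − rank(N^j), giving [2, 1, 1]. So we have 1 block(s) of size 3, 1 block(s) of size 1 → block sizes [3, 1]

Assembling the blocks gives a Jordan form
J =
  [0, 1, 0, 0]
  [0, 0, 1, 0]
  [0, 0, 0, 0]
  [0, 0, 0, 0]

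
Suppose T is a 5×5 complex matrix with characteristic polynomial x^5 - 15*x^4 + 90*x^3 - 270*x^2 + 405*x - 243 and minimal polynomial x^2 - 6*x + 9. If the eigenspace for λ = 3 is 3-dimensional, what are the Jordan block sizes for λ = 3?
Block sizes for λ = 3: [2, 2, 1]

Step 1 — from the characteristic polynomial, algebraic multiplicity of λ = 3 is 5. From dim ker(T − (3)·I) = 3, there are exactly 3 Jordan blocks for λ = 3.
Step 2 — from the minimal polynomial, the factor (x − 3)^2 tells us the largest block for λ = 3 has size 2.
Step 3 — with total size 5, 3 blocks, and largest block 2, the block sizes (in nonincreasing order) are [2, 2, 1].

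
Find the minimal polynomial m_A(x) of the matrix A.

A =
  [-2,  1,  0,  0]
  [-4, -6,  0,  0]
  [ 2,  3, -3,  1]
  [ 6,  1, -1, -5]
x^2 + 8*x + 16

The characteristic polynomial is χ_A(x) = (x + 4)^4, so the eigenvalues are known. The minimal polynomial is
  m_A(x) = Π_λ (x − λ)^{k_λ}
where k_λ is the size of the *largest* Jordan block for λ (equivalently, the smallest k with (A − λI)^k v = 0 for every generalised eigenvector v of λ).

  λ = -4: largest Jordan block has size 2, contributing (x + 4)^2

So m_A(x) = (x + 4)^2 = x^2 + 8*x + 16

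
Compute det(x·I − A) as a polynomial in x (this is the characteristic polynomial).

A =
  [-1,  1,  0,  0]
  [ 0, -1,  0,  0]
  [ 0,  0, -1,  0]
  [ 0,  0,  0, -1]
x^4 + 4*x^3 + 6*x^2 + 4*x + 1

Expanding det(x·I − A) (e.g. by cofactor expansion or by noting that A is similar to its Jordan form J, which has the same characteristic polynomial as A) gives
  χ_A(x) = x^4 + 4*x^3 + 6*x^2 + 4*x + 1
which factors as (x + 1)^4. The eigenvalues (with algebraic multiplicities) are λ = -1 with multiplicity 4.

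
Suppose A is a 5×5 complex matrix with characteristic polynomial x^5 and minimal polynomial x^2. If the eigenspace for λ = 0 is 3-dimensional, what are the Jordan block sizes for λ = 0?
Block sizes for λ = 0: [2, 2, 1]

Step 1 — from the characteristic polynomial, algebraic multiplicity of λ = 0 is 5. From dim ker(A − (0)·I) = 3, there are exactly 3 Jordan blocks for λ = 0.
Step 2 — from the minimal polynomial, the factor (x − 0)^2 tells us the largest block for λ = 0 has size 2.
Step 3 — with total size 5, 3 blocks, and largest block 2, the block sizes (in nonincreasing order) are [2, 2, 1].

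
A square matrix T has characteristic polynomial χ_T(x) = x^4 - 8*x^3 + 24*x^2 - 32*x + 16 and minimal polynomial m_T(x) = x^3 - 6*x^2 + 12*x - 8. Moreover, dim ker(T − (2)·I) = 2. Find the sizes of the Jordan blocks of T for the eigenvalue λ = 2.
Block sizes for λ = 2: [3, 1]

Step 1 — from the characteristic polynomial, algebraic multiplicity of λ = 2 is 4. From dim ker(T − (2)·I) = 2, there are exactly 2 Jordan blocks for λ = 2.
Step 2 — from the minimal polynomial, the factor (x − 2)^3 tells us the largest block for λ = 2 has size 3.
Step 3 — with total size 4, 2 blocks, and largest block 3, the block sizes (in nonincreasing order) are [3, 1].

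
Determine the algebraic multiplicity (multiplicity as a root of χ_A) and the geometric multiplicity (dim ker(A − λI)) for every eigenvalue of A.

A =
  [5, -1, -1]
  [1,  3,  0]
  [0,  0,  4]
λ = 4: alg = 3, geom = 1

Step 1 — factor the characteristic polynomial to read off the algebraic multiplicities:
  χ_A(x) = (x - 4)^3

Step 2 — compute geometric multiplicities via the rank-nullity identity g(λ) = n − rank(A − λI):
  rank(A − (4)·I) = 2, so dim ker(A − (4)·I) = n − 2 = 1

Summary:
  λ = 4: algebraic multiplicity = 3, geometric multiplicity = 1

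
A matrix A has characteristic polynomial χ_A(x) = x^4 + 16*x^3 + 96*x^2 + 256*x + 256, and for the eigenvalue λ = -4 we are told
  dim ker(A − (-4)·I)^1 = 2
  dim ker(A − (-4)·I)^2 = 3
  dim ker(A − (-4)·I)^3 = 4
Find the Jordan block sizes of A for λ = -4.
Block sizes for λ = -4: [3, 1]

From the dimensions of kernels of powers, the number of Jordan blocks of size at least j is d_j − d_{j−1} where d_j = dim ker(N^j) (with d_0 = 0). Computing the differences gives [2, 1, 1].
The number of blocks of size exactly k is (#blocks of size ≥ k) − (#blocks of size ≥ k + 1), so the partition is: 1 block(s) of size 1, 1 block(s) of size 3.
In nonincreasing order the block sizes are [3, 1].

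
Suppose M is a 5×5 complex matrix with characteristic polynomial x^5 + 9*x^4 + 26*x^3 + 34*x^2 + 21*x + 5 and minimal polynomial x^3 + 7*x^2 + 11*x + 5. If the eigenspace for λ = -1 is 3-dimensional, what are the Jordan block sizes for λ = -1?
Block sizes for λ = -1: [2, 1, 1]

Step 1 — from the characteristic polynomial, algebraic multiplicity of λ = -1 is 4. From dim ker(M − (-1)·I) = 3, there are exactly 3 Jordan blocks for λ = -1.
Step 2 — from the minimal polynomial, the factor (x + 1)^2 tells us the largest block for λ = -1 has size 2.
Step 3 — with total size 4, 3 blocks, and largest block 2, the block sizes (in nonincreasing order) are [2, 1, 1].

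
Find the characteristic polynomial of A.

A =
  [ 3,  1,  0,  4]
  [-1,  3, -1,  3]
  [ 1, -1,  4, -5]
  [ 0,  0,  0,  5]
x^4 - 15*x^3 + 83*x^2 - 201*x + 180

Expanding det(x·I − A) (e.g. by cofactor expansion or by noting that A is similar to its Jordan form J, which has the same characteristic polynomial as A) gives
  χ_A(x) = x^4 - 15*x^3 + 83*x^2 - 201*x + 180
which factors as (x - 5)*(x - 4)*(x - 3)^2. The eigenvalues (with algebraic multiplicities) are λ = 3 with multiplicity 2, λ = 4 with multiplicity 1, λ = 5 with multiplicity 1.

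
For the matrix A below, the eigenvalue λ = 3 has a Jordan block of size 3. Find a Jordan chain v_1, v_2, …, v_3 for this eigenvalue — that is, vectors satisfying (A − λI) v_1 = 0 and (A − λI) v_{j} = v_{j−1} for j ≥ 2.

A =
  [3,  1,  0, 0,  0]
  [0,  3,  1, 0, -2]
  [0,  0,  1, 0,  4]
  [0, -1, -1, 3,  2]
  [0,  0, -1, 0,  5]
A Jordan chain for λ = 3 of length 3:
v_1 = (1, 0, 0, -1, 0)ᵀ
v_2 = (0, 1, -2, -1, -1)ᵀ
v_3 = (0, 0, 1, 0, 0)ᵀ

Let N = A − (3)·I. We want v_3 with N^3 v_3 = 0 but N^2 v_3 ≠ 0; then v_{j-1} := N · v_j for j = 3, …, 2.

Pick v_3 = (0, 0, 1, 0, 0)ᵀ.
Then v_2 = N · v_3 = (0, 1, -2, -1, -1)ᵀ.
Then v_1 = N · v_2 = (1, 0, 0, -1, 0)ᵀ.

Sanity check: (A − (3)·I) v_1 = (0, 0, 0, 0, 0)ᵀ = 0. ✓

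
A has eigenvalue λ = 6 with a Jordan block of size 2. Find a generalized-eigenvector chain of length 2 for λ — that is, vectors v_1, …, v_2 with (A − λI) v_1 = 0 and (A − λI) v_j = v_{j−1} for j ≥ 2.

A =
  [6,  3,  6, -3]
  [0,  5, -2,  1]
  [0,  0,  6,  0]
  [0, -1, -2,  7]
A Jordan chain for λ = 6 of length 2:
v_1 = (3, -1, 0, -1)ᵀ
v_2 = (0, 1, 0, 0)ᵀ

Let N = A − (6)·I. We want v_2 with N^2 v_2 = 0 but N^1 v_2 ≠ 0; then v_{j-1} := N · v_j for j = 2, …, 2.

Pick v_2 = (0, 1, 0, 0)ᵀ.
Then v_1 = N · v_2 = (3, -1, 0, -1)ᵀ.

Sanity check: (A − (6)·I) v_1 = (0, 0, 0, 0)ᵀ = 0. ✓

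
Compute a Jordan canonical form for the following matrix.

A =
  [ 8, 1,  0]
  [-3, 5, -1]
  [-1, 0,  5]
J_3(6)

The characteristic polynomial is
  det(x·I − A) = x^3 - 18*x^2 + 108*x - 216 = (x - 6)^3

Eigenvalues and multiplicities (the geometric multiplicity of λ is n − rank(A − λI), which equals the number of Jordan blocks for λ):
  λ = 6: algebraic multiplicity = 3, geometric multiplicity = 1

Determining the block sizes for each eigenvalue:
  λ = 6: one block (gm = 1), so the single block has size am = 3 → block sizes [3]

Assembling the blocks gives a Jordan form
J =
  [6, 1, 0]
  [0, 6, 1]
  [0, 0, 6]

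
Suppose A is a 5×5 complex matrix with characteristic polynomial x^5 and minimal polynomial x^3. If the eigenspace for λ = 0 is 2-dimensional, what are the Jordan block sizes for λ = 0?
Block sizes for λ = 0: [3, 2]

Step 1 — from the characteristic polynomial, algebraic multiplicity of λ = 0 is 5. From dim ker(A − (0)·I) = 2, there are exactly 2 Jordan blocks for λ = 0.
Step 2 — from the minimal polynomial, the factor (x − 0)^3 tells us the largest block for λ = 0 has size 3.
Step 3 — with total size 5, 2 blocks, and largest block 3, the block sizes (in nonincreasing order) are [3, 2].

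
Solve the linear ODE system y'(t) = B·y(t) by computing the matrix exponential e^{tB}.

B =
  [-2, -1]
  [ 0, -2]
e^{tB} =
  [exp(-2*t), -t*exp(-2*t)]
  [0, exp(-2*t)]

Strategy: write B = P · J · P⁻¹ where J is a Jordan canonical form, so e^{tB} = P · e^{tJ} · P⁻¹, and e^{tJ} can be computed block-by-block.

B has Jordan form
J =
  [-2,  1]
  [ 0, -2]
(up to reordering of blocks).

Per-block formulas:
  For a 2×2 Jordan block J_2(-2): exp(t · J_2(-2)) = e^(-2t)·(I + t·N), where N is the 2×2 nilpotent shift.

After assembling e^{tJ} and conjugating by P, we get:

e^{tB} =
  [exp(-2*t), -t*exp(-2*t)]
  [0, exp(-2*t)]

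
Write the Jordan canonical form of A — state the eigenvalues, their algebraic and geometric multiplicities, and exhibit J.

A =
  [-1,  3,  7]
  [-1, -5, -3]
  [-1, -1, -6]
J_3(-4)

The characteristic polynomial is
  det(x·I − A) = x^3 + 12*x^2 + 48*x + 64 = (x + 4)^3

Eigenvalues and multiplicities (the geometric multiplicity of λ is n − rank(A − λI), which equals the number of Jordan blocks for λ):
  λ = -4: algebraic multiplicity = 3, geometric multiplicity = 1

Determining the block sizes for each eigenvalue:
  λ = -4: one block (gm = 1), so the single block has size am = 3 → block sizes [3]

Assembling the blocks gives a Jordan form
J =
  [-4,  1,  0]
  [ 0, -4,  1]
  [ 0,  0, -4]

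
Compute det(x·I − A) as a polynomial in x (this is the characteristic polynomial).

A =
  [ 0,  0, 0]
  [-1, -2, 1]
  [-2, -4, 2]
x^3

Expanding det(x·I − A) (e.g. by cofactor expansion or by noting that A is similar to its Jordan form J, which has the same characteristic polynomial as A) gives
  χ_A(x) = x^3
which factors as x^3. The eigenvalues (with algebraic multiplicities) are λ = 0 with multiplicity 3.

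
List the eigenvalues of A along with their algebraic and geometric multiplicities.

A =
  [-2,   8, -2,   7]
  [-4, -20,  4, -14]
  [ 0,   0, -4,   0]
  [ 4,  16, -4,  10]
λ = -4: alg = 4, geom = 3

Step 1 — factor the characteristic polynomial to read off the algebraic multiplicities:
  χ_A(x) = (x + 4)^4

Step 2 — compute geometric multiplicities via the rank-nullity identity g(λ) = n − rank(A − λI):
  rank(A − (-4)·I) = 1, so dim ker(A − (-4)·I) = n − 1 = 3

Summary:
  λ = -4: algebraic multiplicity = 4, geometric multiplicity = 3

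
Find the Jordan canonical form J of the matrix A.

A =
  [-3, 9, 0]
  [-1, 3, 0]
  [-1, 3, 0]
J_2(0) ⊕ J_1(0)

The characteristic polynomial is
  det(x·I − A) = x^3

Eigenvalues and multiplicities (the geometric multiplicity of λ is n − rank(A − λI), which equals the number of Jordan blocks for λ):
  λ = 0: algebraic multiplicity = 3, geometric multiplicity = 2

Determining the block sizes for each eigenvalue:
  λ = 0: 2 blocks summing to 3 forces exactly one block of size 2 and the rest size 1 → block sizes [2, 1]

Assembling the blocks gives a Jordan form
J =
  [0, 1, 0]
  [0, 0, 0]
  [0, 0, 0]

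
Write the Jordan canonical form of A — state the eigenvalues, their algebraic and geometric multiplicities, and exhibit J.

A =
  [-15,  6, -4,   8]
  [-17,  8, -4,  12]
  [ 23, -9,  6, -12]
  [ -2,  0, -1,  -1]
J_1(-1) ⊕ J_1(-1) ⊕ J_2(0)

The characteristic polynomial is
  det(x·I − A) = x^4 + 2*x^3 + x^2 = x^2*(x + 1)^2

Eigenvalues and multiplicities (the geometric multiplicity of λ is n − rank(A − λI), which equals the number of Jordan blocks for λ):
  λ = -1: algebraic multiplicity = 2, geometric multiplicity = 2
  λ = 0: algebraic multiplicity = 2, geometric multiplicity = 1

Determining the block sizes for each eigenvalue:
  λ = -1: gm = am = 2, so every block has size 1 → block sizes [1, 1]
  λ = 0: one block (gm = 1), so the single block has size am = 2 → block sizes [2]

Assembling the blocks gives a Jordan form
J =
  [-1,  0, 0, 0]
  [ 0, -1, 0, 0]
  [ 0,  0, 0, 1]
  [ 0,  0, 0, 0]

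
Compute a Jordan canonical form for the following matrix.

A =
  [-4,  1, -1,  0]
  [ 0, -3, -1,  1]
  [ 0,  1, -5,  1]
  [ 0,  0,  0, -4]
J_2(-4) ⊕ J_2(-4)

The characteristic polynomial is
  det(x·I − A) = x^4 + 16*x^3 + 96*x^2 + 256*x + 256 = (x + 4)^4

Eigenvalues and multiplicities (the geometric multiplicity of λ is n − rank(A − λI), which equals the number of Jordan blocks for λ):
  λ = -4: algebraic multiplicity = 4, geometric multiplicity = 2

Determining the block sizes for each eigenvalue:
  λ = -4: with am = 4 and gm = 2, the partition is not yet determined (e.g. several partitions of 4 into 2 parts exist). Let N = A − (-4)·I. Computing rank(N^1) = 2, rank(N^2) = 0; the number of blocks of size ≥ j is rank(N^{j−1}) − rank(N^j), giving [2, 2]. So we have 2 block(s) of size 2 → block sizes [2, 2]

Assembling the blocks gives a Jordan form
J =
  [-4,  1,  0,  0]
  [ 0, -4,  0,  0]
  [ 0,  0, -4,  1]
  [ 0,  0,  0, -4]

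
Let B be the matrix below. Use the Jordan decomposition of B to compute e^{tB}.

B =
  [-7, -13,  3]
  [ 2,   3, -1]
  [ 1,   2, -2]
e^{tB} =
  [t^2*exp(-2*t) - 5*t*exp(-2*t) + exp(-2*t), 3*t^2*exp(-2*t) - 13*t*exp(-2*t), -t^2*exp(-2*t) + 3*t*exp(-2*t)]
  [-t^2*exp(-2*t)/2 + 2*t*exp(-2*t), -3*t^2*exp(-2*t)/2 + 5*t*exp(-2*t) + exp(-2*t), t^2*exp(-2*t)/2 - t*exp(-2*t)]
  [-t^2*exp(-2*t)/2 + t*exp(-2*t), -3*t^2*exp(-2*t)/2 + 2*t*exp(-2*t), t^2*exp(-2*t)/2 + exp(-2*t)]

Strategy: write B = P · J · P⁻¹ where J is a Jordan canonical form, so e^{tB} = P · e^{tJ} · P⁻¹, and e^{tJ} can be computed block-by-block.

B has Jordan form
J =
  [-2,  1,  0]
  [ 0, -2,  1]
  [ 0,  0, -2]
(up to reordering of blocks).

Per-block formulas:
  For a 3×3 Jordan block J_3(-2): exp(t · J_3(-2)) = e^(-2t)·(I + t·N + (t^2/2)·N^2), where N is the 3×3 nilpotent shift.

After assembling e^{tJ} and conjugating by P, we get:

e^{tB} =
  [t^2*exp(-2*t) - 5*t*exp(-2*t) + exp(-2*t), 3*t^2*exp(-2*t) - 13*t*exp(-2*t), -t^2*exp(-2*t) + 3*t*exp(-2*t)]
  [-t^2*exp(-2*t)/2 + 2*t*exp(-2*t), -3*t^2*exp(-2*t)/2 + 5*t*exp(-2*t) + exp(-2*t), t^2*exp(-2*t)/2 - t*exp(-2*t)]
  [-t^2*exp(-2*t)/2 + t*exp(-2*t), -3*t^2*exp(-2*t)/2 + 2*t*exp(-2*t), t^2*exp(-2*t)/2 + exp(-2*t)]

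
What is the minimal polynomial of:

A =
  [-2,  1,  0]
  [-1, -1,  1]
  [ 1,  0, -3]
x^3 + 6*x^2 + 12*x + 8

The characteristic polynomial is χ_A(x) = (x + 2)^3, so the eigenvalues are known. The minimal polynomial is
  m_A(x) = Π_λ (x − λ)^{k_λ}
where k_λ is the size of the *largest* Jordan block for λ (equivalently, the smallest k with (A − λI)^k v = 0 for every generalised eigenvector v of λ).

  λ = -2: largest Jordan block has size 3, contributing (x + 2)^3

So m_A(x) = (x + 2)^3 = x^3 + 6*x^2 + 12*x + 8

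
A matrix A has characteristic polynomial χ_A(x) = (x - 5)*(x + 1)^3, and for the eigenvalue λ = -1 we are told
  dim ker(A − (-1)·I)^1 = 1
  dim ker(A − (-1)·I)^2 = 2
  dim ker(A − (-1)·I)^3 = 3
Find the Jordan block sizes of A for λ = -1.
Block sizes for λ = -1: [3]

From the dimensions of kernels of powers, the number of Jordan blocks of size at least j is d_j − d_{j−1} where d_j = dim ker(N^j) (with d_0 = 0). Computing the differences gives [1, 1, 1].
The number of blocks of size exactly k is (#blocks of size ≥ k) − (#blocks of size ≥ k + 1), so the partition is: 1 block(s) of size 3.
In nonincreasing order the block sizes are [3].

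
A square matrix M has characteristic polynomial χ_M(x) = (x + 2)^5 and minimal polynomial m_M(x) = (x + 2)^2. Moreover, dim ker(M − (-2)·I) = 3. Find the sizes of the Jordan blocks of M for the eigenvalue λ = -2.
Block sizes for λ = -2: [2, 2, 1]

Step 1 — from the characteristic polynomial, algebraic multiplicity of λ = -2 is 5. From dim ker(M − (-2)·I) = 3, there are exactly 3 Jordan blocks for λ = -2.
Step 2 — from the minimal polynomial, the factor (x + 2)^2 tells us the largest block for λ = -2 has size 2.
Step 3 — with total size 5, 3 blocks, and largest block 2, the block sizes (in nonincreasing order) are [2, 2, 1].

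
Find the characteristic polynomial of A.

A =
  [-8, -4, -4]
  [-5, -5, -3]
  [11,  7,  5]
x^3 + 8*x^2 + 20*x + 16

Expanding det(x·I − A) (e.g. by cofactor expansion or by noting that A is similar to its Jordan form J, which has the same characteristic polynomial as A) gives
  χ_A(x) = x^3 + 8*x^2 + 20*x + 16
which factors as (x + 2)^2*(x + 4). The eigenvalues (with algebraic multiplicities) are λ = -4 with multiplicity 1, λ = -2 with multiplicity 2.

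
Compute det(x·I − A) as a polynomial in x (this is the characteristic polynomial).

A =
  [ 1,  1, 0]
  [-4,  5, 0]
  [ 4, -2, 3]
x^3 - 9*x^2 + 27*x - 27

Expanding det(x·I − A) (e.g. by cofactor expansion or by noting that A is similar to its Jordan form J, which has the same characteristic polynomial as A) gives
  χ_A(x) = x^3 - 9*x^2 + 27*x - 27
which factors as (x - 3)^3. The eigenvalues (with algebraic multiplicities) are λ = 3 with multiplicity 3.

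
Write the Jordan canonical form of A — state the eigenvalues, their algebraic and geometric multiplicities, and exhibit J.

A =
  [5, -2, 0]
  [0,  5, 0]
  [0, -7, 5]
J_2(5) ⊕ J_1(5)

The characteristic polynomial is
  det(x·I − A) = x^3 - 15*x^2 + 75*x - 125 = (x - 5)^3

Eigenvalues and multiplicities (the geometric multiplicity of λ is n − rank(A − λI), which equals the number of Jordan blocks for λ):
  λ = 5: algebraic multiplicity = 3, geometric multiplicity = 2

Determining the block sizes for each eigenvalue:
  λ = 5: 2 blocks summing to 3 forces exactly one block of size 2 and the rest size 1 → block sizes [2, 1]

Assembling the blocks gives a Jordan form
J =
  [5, 1, 0]
  [0, 5, 0]
  [0, 0, 5]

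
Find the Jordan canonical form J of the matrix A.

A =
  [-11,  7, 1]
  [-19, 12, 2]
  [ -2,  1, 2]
J_3(1)

The characteristic polynomial is
  det(x·I − A) = x^3 - 3*x^2 + 3*x - 1 = (x - 1)^3

Eigenvalues and multiplicities (the geometric multiplicity of λ is n − rank(A − λI), which equals the number of Jordan blocks for λ):
  λ = 1: algebraic multiplicity = 3, geometric multiplicity = 1

Determining the block sizes for each eigenvalue:
  λ = 1: one block (gm = 1), so the single block has size am = 3 → block sizes [3]

Assembling the blocks gives a Jordan form
J =
  [1, 1, 0]
  [0, 1, 1]
  [0, 0, 1]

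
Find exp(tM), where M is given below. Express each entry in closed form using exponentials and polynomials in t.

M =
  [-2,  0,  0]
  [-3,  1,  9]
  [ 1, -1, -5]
e^{tM} =
  [exp(-2*t), 0, 0]
  [-3*t*exp(-2*t), 3*t*exp(-2*t) + exp(-2*t), 9*t*exp(-2*t)]
  [t*exp(-2*t), -t*exp(-2*t), -3*t*exp(-2*t) + exp(-2*t)]

Strategy: write M = P · J · P⁻¹ where J is a Jordan canonical form, so e^{tM} = P · e^{tJ} · P⁻¹, and e^{tJ} can be computed block-by-block.

M has Jordan form
J =
  [-2,  1,  0]
  [ 0, -2,  0]
  [ 0,  0, -2]
(up to reordering of blocks).

Per-block formulas:
  For a 2×2 Jordan block J_2(-2): exp(t · J_2(-2)) = e^(-2t)·(I + t·N), where N is the 2×2 nilpotent shift.
  For a 1×1 block at λ = -2: exp(t · [-2]) = [e^(-2t)].

After assembling e^{tJ} and conjugating by P, we get:

e^{tM} =
  [exp(-2*t), 0, 0]
  [-3*t*exp(-2*t), 3*t*exp(-2*t) + exp(-2*t), 9*t*exp(-2*t)]
  [t*exp(-2*t), -t*exp(-2*t), -3*t*exp(-2*t) + exp(-2*t)]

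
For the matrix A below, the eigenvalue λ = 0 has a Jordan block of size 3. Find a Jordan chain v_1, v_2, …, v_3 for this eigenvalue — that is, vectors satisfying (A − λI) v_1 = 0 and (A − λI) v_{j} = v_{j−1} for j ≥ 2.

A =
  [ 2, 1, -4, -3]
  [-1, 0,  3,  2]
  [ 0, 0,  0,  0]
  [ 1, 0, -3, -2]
A Jordan chain for λ = 0 of length 3:
v_1 = (2, -1, 0, 1)ᵀ
v_2 = (1, 0, 0, 0)ᵀ
v_3 = (0, 1, 0, 0)ᵀ

Let N = A − (0)·I. We want v_3 with N^3 v_3 = 0 but N^2 v_3 ≠ 0; then v_{j-1} := N · v_j for j = 3, …, 2.

Pick v_3 = (0, 1, 0, 0)ᵀ.
Then v_2 = N · v_3 = (1, 0, 0, 0)ᵀ.
Then v_1 = N · v_2 = (2, -1, 0, 1)ᵀ.

Sanity check: (A − (0)·I) v_1 = (0, 0, 0, 0)ᵀ = 0. ✓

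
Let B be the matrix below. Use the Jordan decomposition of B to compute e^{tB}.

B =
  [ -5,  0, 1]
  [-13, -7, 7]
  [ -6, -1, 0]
e^{tB} =
  [-5*t^2*exp(-4*t)/2 - t*exp(-4*t) + exp(-4*t), -t^2*exp(-4*t)/2, 3*t^2*exp(-4*t)/2 + t*exp(-4*t)]
  [5*t^2*exp(-4*t) - 13*t*exp(-4*t), t^2*exp(-4*t) - 3*t*exp(-4*t) + exp(-4*t), -3*t^2*exp(-4*t) + 7*t*exp(-4*t)]
  [-5*t^2*exp(-4*t)/2 - 6*t*exp(-4*t), -t^2*exp(-4*t)/2 - t*exp(-4*t), 3*t^2*exp(-4*t)/2 + 4*t*exp(-4*t) + exp(-4*t)]

Strategy: write B = P · J · P⁻¹ where J is a Jordan canonical form, so e^{tB} = P · e^{tJ} · P⁻¹, and e^{tJ} can be computed block-by-block.

B has Jordan form
J =
  [-4,  1,  0]
  [ 0, -4,  1]
  [ 0,  0, -4]
(up to reordering of blocks).

Per-block formulas:
  For a 3×3 Jordan block J_3(-4): exp(t · J_3(-4)) = e^(-4t)·(I + t·N + (t^2/2)·N^2), where N is the 3×3 nilpotent shift.

After assembling e^{tJ} and conjugating by P, we get:

e^{tB} =
  [-5*t^2*exp(-4*t)/2 - t*exp(-4*t) + exp(-4*t), -t^2*exp(-4*t)/2, 3*t^2*exp(-4*t)/2 + t*exp(-4*t)]
  [5*t^2*exp(-4*t) - 13*t*exp(-4*t), t^2*exp(-4*t) - 3*t*exp(-4*t) + exp(-4*t), -3*t^2*exp(-4*t) + 7*t*exp(-4*t)]
  [-5*t^2*exp(-4*t)/2 - 6*t*exp(-4*t), -t^2*exp(-4*t)/2 - t*exp(-4*t), 3*t^2*exp(-4*t)/2 + 4*t*exp(-4*t) + exp(-4*t)]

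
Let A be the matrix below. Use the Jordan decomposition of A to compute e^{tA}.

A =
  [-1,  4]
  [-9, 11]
e^{tA} =
  [-6*t*exp(5*t) + exp(5*t), 4*t*exp(5*t)]
  [-9*t*exp(5*t), 6*t*exp(5*t) + exp(5*t)]

Strategy: write A = P · J · P⁻¹ where J is a Jordan canonical form, so e^{tA} = P · e^{tJ} · P⁻¹, and e^{tJ} can be computed block-by-block.

A has Jordan form
J =
  [5, 1]
  [0, 5]
(up to reordering of blocks).

Per-block formulas:
  For a 2×2 Jordan block J_2(5): exp(t · J_2(5)) = e^(5t)·(I + t·N), where N is the 2×2 nilpotent shift.

After assembling e^{tJ} and conjugating by P, we get:

e^{tA} =
  [-6*t*exp(5*t) + exp(5*t), 4*t*exp(5*t)]
  [-9*t*exp(5*t), 6*t*exp(5*t) + exp(5*t)]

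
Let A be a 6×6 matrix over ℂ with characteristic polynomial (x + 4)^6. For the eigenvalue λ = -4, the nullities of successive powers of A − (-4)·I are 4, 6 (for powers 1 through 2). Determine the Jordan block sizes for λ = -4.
Block sizes for λ = -4: [2, 2, 1, 1]

From the dimensions of kernels of powers, the number of Jordan blocks of size at least j is d_j − d_{j−1} where d_j = dim ker(N^j) (with d_0 = 0). Computing the differences gives [4, 2].
The number of blocks of size exactly k is (#blocks of size ≥ k) − (#blocks of size ≥ k + 1), so the partition is: 2 block(s) of size 1, 2 block(s) of size 2.
In nonincreasing order the block sizes are [2, 2, 1, 1].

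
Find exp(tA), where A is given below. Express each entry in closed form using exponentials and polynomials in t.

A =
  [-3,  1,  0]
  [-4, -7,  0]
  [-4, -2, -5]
e^{tA} =
  [2*t*exp(-5*t) + exp(-5*t), t*exp(-5*t), 0]
  [-4*t*exp(-5*t), -2*t*exp(-5*t) + exp(-5*t), 0]
  [-4*t*exp(-5*t), -2*t*exp(-5*t), exp(-5*t)]

Strategy: write A = P · J · P⁻¹ where J is a Jordan canonical form, so e^{tA} = P · e^{tJ} · P⁻¹, and e^{tJ} can be computed block-by-block.

A has Jordan form
J =
  [-5,  1,  0]
  [ 0, -5,  0]
  [ 0,  0, -5]
(up to reordering of blocks).

Per-block formulas:
  For a 2×2 Jordan block J_2(-5): exp(t · J_2(-5)) = e^(-5t)·(I + t·N), where N is the 2×2 nilpotent shift.
  For a 1×1 block at λ = -5: exp(t · [-5]) = [e^(-5t)].

After assembling e^{tJ} and conjugating by P, we get:

e^{tA} =
  [2*t*exp(-5*t) + exp(-5*t), t*exp(-5*t), 0]
  [-4*t*exp(-5*t), -2*t*exp(-5*t) + exp(-5*t), 0]
  [-4*t*exp(-5*t), -2*t*exp(-5*t), exp(-5*t)]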